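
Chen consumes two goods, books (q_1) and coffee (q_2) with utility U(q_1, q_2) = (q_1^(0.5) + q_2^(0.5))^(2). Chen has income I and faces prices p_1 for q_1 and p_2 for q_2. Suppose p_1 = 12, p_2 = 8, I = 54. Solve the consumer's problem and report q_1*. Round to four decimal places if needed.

Numerically q_2/q_1 = 2.25, so q_1* = 54/(12 + 8·2.25) = 1.8.

q_1* = 1.8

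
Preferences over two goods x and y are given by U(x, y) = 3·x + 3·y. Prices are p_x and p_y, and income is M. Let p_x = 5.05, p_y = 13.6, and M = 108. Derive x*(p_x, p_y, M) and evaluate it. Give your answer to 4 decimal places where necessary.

x* = 21.3861

Perfect substitutes: compare marginal utility per dollar. 3/p_x vs 3/p_y → 0.5941 vs 0.2206.
x gives more utility per dollar, so spend all income on x: x* = M/p_x, y* = 0.
Numerically: x* = 21.3861, y* = 0.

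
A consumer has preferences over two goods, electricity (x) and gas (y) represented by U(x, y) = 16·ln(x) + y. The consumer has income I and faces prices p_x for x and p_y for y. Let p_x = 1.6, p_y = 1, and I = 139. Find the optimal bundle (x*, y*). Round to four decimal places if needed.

Set MRS = p_x/p_y: (16/x)/1 = p_x/p_y.
So x*(p_x,p_y) = 16·p_y/p_x, independent of income; and y* = (I − 16·p_y)/p_y.
At the given prices: x* = 16·1/1.6 = 10, and y* = 123.

x* = 10, y* = 123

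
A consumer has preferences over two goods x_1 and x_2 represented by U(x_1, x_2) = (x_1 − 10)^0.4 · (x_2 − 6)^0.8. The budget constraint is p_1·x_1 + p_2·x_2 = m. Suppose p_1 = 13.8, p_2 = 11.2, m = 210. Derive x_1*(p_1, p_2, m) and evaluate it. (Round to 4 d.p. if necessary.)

This is Cobb-Douglas in (x_1−10, x_2−6): tangency gives 0.4·p_2·(x_2−6) = 0.8·p_1·(x_1−10).
After buying the subsistence bundle (10, 6), a share 1/3 of the remaining income goes to x_1: x_1* = 10 + 1/3·(m − 10p_1 − 6p_2)/p_1.
Discretionary income = 210 − 10·13.8 − 6·11.2 = 4.8; x_1* = 10 + 1/3·4.8/13.8 = 10.1159.

x_1* = 10.1159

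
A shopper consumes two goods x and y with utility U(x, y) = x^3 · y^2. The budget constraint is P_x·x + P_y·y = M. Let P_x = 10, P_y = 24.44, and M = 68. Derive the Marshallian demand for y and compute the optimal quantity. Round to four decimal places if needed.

MU_x/MU_y = (3·y)/(2·x); tangency sets this equal to P_x/P_y.
So 3·P_y·y = 2·P_x·x; combined with the budget, a share 0.6 of income goes to x.
Demand: x*(P_x,P_y,M) = 0.6·M/P_x and y* = 0.4·M/P_y.
At P_x=10, P_y=24.44, M=68: y* = 0.4·68/24.44 = 1.1129.

y* = 1.1129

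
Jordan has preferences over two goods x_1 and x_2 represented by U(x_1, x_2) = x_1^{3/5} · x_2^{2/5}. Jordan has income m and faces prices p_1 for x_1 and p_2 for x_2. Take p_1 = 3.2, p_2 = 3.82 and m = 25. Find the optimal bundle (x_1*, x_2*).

x_1* = 4.6875, x_2* = 2.6178

Tangency: MRS = (3/2)·x_2/x_1 = p_1/p_2.
So 0.6·p_2·x_2 = 0.4·p_1·x_1; combined with the budget, a share 0.6 of income goes to x_1.
Demand: x_1*(p_1,p_2,m) = 0.6·m/p_1 and x_2* = 0.4·m/p_2.
At p_1=3.2, p_2=3.82, m=25: x_1* = 0.6·25/3.2 = 4.6875, x_2* = 2.6178.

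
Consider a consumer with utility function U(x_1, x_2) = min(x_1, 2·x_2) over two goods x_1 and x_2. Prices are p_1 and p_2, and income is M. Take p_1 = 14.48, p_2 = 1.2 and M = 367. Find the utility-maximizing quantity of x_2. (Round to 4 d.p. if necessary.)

x_2* = 12.1684

Leontief preferences: the optimum is at the kink where x_1/2 = x_2/1, i.e. x_2 = (1/2)·x_1.
Budget: p_1·x_1 + p_2·(1/2)·x_1 = M, so (2·p_1 + p_2)·x_1 = 2·M.
Demand: x_1*(p_1,p_2,M) = 2·M/(2·p_1 + p_2), x_2* = M/(2·p_1 + p_2).
Here 2·14.48 + 1.2 = 30.16, giving x_2* = 12.1684.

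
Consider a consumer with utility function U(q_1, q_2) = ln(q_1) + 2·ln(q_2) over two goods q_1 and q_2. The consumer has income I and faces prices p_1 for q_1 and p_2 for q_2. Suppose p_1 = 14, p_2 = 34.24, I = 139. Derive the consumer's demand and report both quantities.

q_1* = 3.3095, q_2* = 2.7064

Tangency: MRS = (1/2)·q_2/q_1 = p_1/p_2.
So p_2·q_2 = 2·p_1·q_1; combined with the budget, a share 1/3 of income goes to q_1.
Demand: q_1*(p_1,p_2,I) = 1/3·I/p_1 and q_2* = 2/3·I/p_2.
At p_1=14, p_2=34.24, I=139: q_1* = 1/3·139/14 = 3.3095, q_2* = 2.7064.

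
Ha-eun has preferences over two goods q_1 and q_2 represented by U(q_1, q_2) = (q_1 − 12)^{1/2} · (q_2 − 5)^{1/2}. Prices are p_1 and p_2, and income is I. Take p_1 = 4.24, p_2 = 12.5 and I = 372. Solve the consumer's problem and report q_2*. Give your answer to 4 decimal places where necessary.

This is Cobb-Douglas in (q_1−12, q_2−5): tangency gives 0.5·p_2·(q_2−5) = 0.5·p_1·(q_1−12).
After buying the subsistence bundle (12, 5), a share 0.5 of the remaining income goes to q_1: q_1* = 12 + 0.5·(I − 12p_1 − 5p_2)/p_1.
Discretionary income = 372 − 12·4.24 − 5·12.5 = 258.62; q_2* = 5 + 0.5·258.62/12.5 = 15.3448.

q_2* = 15.3448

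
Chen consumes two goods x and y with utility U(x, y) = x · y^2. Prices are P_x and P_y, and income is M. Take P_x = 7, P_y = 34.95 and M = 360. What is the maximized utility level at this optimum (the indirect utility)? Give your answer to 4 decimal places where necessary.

V = 808.3721

The MRS is (1/2)·y/x. Set MRS = P_x/P_y.
Rearranging, P_y·y = 2·P_x·x. Substituting into the budget gives P_x·x·(1 + 2) = M.
Demand: x*(P_x,P_y,M) = 1/3·M/P_x and y* = 2/3·M/P_y.
At P_x=7, P_y=34.95, M=360: x* = 1/3·360/7 = 17.1429, y* = 6.867.
Utility at the optimum: U(17.1429, 6.867) = 808.3721.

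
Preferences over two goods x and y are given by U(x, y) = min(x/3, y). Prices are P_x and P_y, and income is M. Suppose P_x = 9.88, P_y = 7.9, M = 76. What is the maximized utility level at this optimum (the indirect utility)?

V = 2.0245

With perfect complements, no substitution: consume in ratio x:y = 3:1.
Budget: P_x·x + P_y·(1/3)·x = M, so (3·P_x + P_y)·x = 3·M.
Demand: x*(P_x,P_y,M) = 3·M/(3·P_x + P_y), y* = M/(3·P_x + P_y).
Here 3·9.88 + 7.9 = 37.54, giving x* = 6.0735 and y* = 2.0245.
Utility at the optimum: U(6.0735, 2.0245) = 2.0245.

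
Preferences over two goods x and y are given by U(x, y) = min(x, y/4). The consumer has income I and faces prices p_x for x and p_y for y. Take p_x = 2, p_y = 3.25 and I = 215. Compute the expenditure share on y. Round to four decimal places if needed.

share on y = 0.8667

With perfect complements, no substitution: consume in ratio x:y = 1:4.
Budget: p_x·x + p_y·4·x = I, so (p_x + 4·p_y)·x = I.
Demand: x*(p_x,p_y,I) = I/(p_x + 4·p_y), y* = 4·I/(p_x + 4·p_y).
Here 2 + 4·3.25 = 15, giving x* = 14.3333 and y* = 57.3333.
Expenditure on y: 3.25·57.3333 = 186.3333; share = 0.8667.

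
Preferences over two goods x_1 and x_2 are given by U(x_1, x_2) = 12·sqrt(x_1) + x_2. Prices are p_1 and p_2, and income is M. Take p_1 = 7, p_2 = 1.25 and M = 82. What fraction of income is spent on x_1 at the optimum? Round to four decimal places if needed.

share on x_1 = 0.098

MU_x_1 = 6/√x_1, MU_x_2 = 1. Tangency: 6/√x_1 = p_1/p_2.
Solve: √x_1 = 6·p_2/p_1, so x_1*(p_1,p_2) = (6·p_2/p_1)², and x_2* = (M − p_1·x_1*)/p_2.
Plugging in: x_1* = (6·1.25/7)² = 1.148, x_2* = 59.1714.
Expenditure on x_1: 7·1.148 = 8.0357; share = 0.098.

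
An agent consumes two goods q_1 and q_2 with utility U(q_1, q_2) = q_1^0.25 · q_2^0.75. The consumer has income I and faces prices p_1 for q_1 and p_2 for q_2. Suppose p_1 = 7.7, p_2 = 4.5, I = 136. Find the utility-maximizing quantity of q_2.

q_2* = 22.6667

MU_q_1/MU_q_2 = (0.25·q_2)/(0.75·q_1); tangency sets this equal to p_1/p_2.
So 0.25·p_2·q_2 = 0.75·p_1·q_1; combined with the budget, a share 0.25 of income goes to q_1.
Demand: q_1*(p_1,p_2,I) = 0.25·I/p_1 and q_2* = 0.75·I/p_2.
At p_1=7.7, p_2=4.5, I=136: q_2* = 0.75·136/4.5 = 22.6667.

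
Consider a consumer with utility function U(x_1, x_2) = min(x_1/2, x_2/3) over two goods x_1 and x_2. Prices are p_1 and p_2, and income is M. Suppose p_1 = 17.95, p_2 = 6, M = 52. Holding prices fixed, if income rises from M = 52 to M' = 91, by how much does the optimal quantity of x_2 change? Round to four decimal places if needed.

Leontief preferences: the optimum is at the kink where x_1/2 = x_2/3, i.e. x_2 = (3/2)·x_1.
Budget: p_1·x_1 + p_2·(3/2)·x_1 = M, so (2·p_1 + 3·p_2)·x_1 = 2·M.
Demand: x_1*(p_1,p_2,M) = 2·M/(2·p_1 + 3·p_2), x_2* = 3·M/(2·p_1 + 3·p_2).
Here 2·17.95 + 3·6 = 53.9, giving x_2* = 2.8942.
At M' = 91: x_2* = 5.0649. Change: 5.0649 − 2.8942 = 2.1707.

Δx_2* = 2.1707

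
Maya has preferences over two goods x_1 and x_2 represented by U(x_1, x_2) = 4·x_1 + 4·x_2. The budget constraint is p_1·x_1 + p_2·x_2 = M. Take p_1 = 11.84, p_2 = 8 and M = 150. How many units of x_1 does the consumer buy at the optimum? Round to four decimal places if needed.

x_1* = 0

Linear utility — the consumer picks whichever good has higher MU/price: 4/11.84 = 0.3378 vs 4/8 = 0.5.
x_2 gives more utility per dollar, so spend all income on x_2: x_2* = M/p_2, x_1* = 0.
Numerically: x_1* = 0, x_2* = 18.75.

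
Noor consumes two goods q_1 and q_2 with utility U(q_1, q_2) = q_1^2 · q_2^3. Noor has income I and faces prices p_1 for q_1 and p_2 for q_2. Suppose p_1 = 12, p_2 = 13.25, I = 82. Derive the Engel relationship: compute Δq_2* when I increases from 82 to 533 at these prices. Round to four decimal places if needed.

Tangency: MRS = (2/3)·q_2/q_1 = p_1/p_2.
Rearranging, p_2·q_2 = (3/2)·p_1·q_1. Substituting into the budget gives p_1·q_1·(1 + (3/2)) = I.
Demand: q_1*(p_1,p_2,I) = 0.4·I/p_1 and q_2* = 0.6·I/p_2.
At p_1=12, p_2=13.25, I=82: q_2* = 0.6·82/13.25 = 3.7132.
At I' = 533: q_2* = 24.1358. Change: 24.1358 − 3.7132 = 20.4226.

Δq_2* = 20.4226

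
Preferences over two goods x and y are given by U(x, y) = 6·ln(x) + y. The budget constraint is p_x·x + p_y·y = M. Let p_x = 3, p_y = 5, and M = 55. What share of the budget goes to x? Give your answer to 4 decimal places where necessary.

Set MRS = p_x/p_y: (6/x)/1 = p_x/p_y.
So x*(p_x,p_y) = 6·p_y/p_x, independent of income; and y* = (M − 6·p_y)/p_y.
At the given prices: x* = 6·5/3 = 10, and y* = 5.
Expenditure on x: 3·10 = 30; share = 0.5455.

share on x = 0.5455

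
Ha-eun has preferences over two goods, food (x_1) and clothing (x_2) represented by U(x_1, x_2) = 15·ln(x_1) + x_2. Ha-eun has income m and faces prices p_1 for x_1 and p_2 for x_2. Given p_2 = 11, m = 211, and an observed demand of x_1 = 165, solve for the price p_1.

p_1 = 1

Set MRS = p_1/p_2: (15/x_1)/1 = p_1/p_2.
So x_1*(p_1,p_2) = 15·p_2/p_1, independent of income; and x_2* = (m − 15·p_2)/p_2.
Set x_1* = 165 in the demand function and solve for p_1: p_1 = 1.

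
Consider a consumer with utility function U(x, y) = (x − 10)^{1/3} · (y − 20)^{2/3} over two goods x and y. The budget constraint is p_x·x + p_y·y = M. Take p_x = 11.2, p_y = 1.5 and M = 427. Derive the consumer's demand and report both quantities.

x* = 18.4821, y* = 146.6667

MRS = (1/2)·(y−20)/(x−10). Tangency with p_x/p_y gives y−20 = 2·(p_x/p_y)·(x−10).
After buying the subsistence bundle (10, 20), a share 1/3 of the remaining income goes to x: x* = 10 + 1/3·(M − 10p_x − 20p_y)/p_x.
Discretionary income = 427 − 10·11.2 − 20·1.5 = 285; x* = 10 + 1/3·285/11.2 = 18.4821; y* = 20 + 2/3·285/1.5 = 146.6667.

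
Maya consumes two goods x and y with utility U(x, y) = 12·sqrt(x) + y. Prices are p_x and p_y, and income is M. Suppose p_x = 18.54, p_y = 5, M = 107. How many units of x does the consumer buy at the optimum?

x* = 2.6183

Utility is quasi-linear in y; the FOC for x is 6/√x = p_x/p_y.
Thus x* = (6·p_y/p_x)² — independent of M — with the rest of income spent on y.
Plugging in: x* = (6·5/18.54)² = 2.6183.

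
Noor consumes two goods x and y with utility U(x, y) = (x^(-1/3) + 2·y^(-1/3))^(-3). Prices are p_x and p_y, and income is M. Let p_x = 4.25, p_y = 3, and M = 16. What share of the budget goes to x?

share on x = 0.3935

MRS = MU_x/MU_y = (1/2)·(y/x)^(4/3). Set equal to p_x/p_y.
Solve for the ratio: y/x = [2·p_x/p_y]^(0.75).
Substitute y = (y/x)·x into the budget: x* = M/(p_x + p_y·(y/x)).
Numerically y/x = 2.183852, so x* = 16/(4.25 + 3·2.183852) = 1.4813 and y* = 2.183852·1.4813 = 3.2349.
Expenditure on x: 4.25·1.4813 = 6.2954; share = 0.3935.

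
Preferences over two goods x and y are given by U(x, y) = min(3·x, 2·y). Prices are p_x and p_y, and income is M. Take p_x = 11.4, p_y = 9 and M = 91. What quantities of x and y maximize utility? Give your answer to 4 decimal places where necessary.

Leontief preferences: the optimum is at the kink where x/2 = y/3, i.e. y = (3/2)·x.
Budget: p_x·x + p_y·(3/2)·x = M, so (2·p_x + 3·p_y)·x = 2·M.
Demand: x*(p_x,p_y,M) = 2·M/(2·p_x + 3·p_y), y* = 3·M/(2·p_x + 3·p_y).
Here 2·11.4 + 3·9 = 49.8, giving x* = 3.6546 and y* = 5.4819.

x* = 3.6546, y* = 5.4819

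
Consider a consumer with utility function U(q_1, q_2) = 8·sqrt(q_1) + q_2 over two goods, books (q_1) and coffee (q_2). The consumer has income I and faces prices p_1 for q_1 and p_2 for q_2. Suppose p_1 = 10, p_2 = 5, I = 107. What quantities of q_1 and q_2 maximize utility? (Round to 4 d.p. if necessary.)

Set MRS = p_1/p_2: 4·q_1^(−1/2) = p_1/p_2.
Solve: √q_1 = 4·p_2/p_1, so q_1*(p_1,p_2) = (4·p_2/p_1)², and q_2* = (I − p_1·q_1*)/p_2.
Plugging in: q_1* = (4·5/10)² = 4, q_2* = 13.4.

q_1* = 4, q_2* = 13.4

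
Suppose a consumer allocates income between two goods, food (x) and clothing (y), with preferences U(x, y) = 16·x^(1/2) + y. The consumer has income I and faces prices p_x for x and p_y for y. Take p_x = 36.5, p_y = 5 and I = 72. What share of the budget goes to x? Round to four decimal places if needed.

share on x = 0.6088

MU_x = 8/√x, MU_y = 1. Tangency: 8/√x = p_x/p_y.
Thus x* = (8·p_y/p_x)² — independent of I — with the rest of income spent on y.
Plugging in: x* = (8·5/36.5)² = 1.201, y* = 5.6329.
Expenditure on x: 36.5·1.201 = 43.8356; share = 0.6088.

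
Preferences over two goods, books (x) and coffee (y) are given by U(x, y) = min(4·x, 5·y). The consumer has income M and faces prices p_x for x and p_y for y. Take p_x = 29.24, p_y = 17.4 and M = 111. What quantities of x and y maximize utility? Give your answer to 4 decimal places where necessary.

x* = 2.5718, y* = 2.0575

With perfect complements, no substitution: consume in ratio x:y = 5:4.
Budget: p_x·x + p_y·(4/5)·x = M, so (5·p_x + 4·p_y)·x = 5·M.
Demand: x*(p_x,p_y,M) = 5·M/(5·p_x + 4·p_y), y* = 4·M/(5·p_x + 4·p_y).
Here 5·29.24 + 4·17.4 = 215.8, giving x* = 2.5718 and y* = 2.0575.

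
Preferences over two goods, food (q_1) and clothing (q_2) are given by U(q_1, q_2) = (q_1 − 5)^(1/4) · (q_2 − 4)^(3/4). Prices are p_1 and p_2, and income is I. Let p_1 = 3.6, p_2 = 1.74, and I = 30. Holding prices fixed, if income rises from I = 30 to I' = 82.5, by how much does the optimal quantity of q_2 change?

Δq_2* = 22.6293

Let q_1' = q_1−5, q_2' = q_2−4. MRS = (1/3)·q_2'/q_1' = p_1/p_2.
Substituting into the budget: q_1* = 5 + 0.25·(I − 5·p_1 − 4·p_2)/p_1, and q_2* = 4 + 0.75·(…)/p_2.
Discretionary income = 30 − 5·3.6 − 4·1.74 = 5.04; q_2* = 4 + 0.75·5.04/1.74 = 6.1724.
At I' = 82.5: q_2* = 28.8017. Change: 28.8017 − 6.1724 = 22.6293.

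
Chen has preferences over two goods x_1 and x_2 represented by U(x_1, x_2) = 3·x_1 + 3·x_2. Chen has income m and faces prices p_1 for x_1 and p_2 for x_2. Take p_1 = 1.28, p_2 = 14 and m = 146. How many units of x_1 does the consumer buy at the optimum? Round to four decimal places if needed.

Linear utility — the consumer picks whichever good has higher MU/price: 3/1.28 = 2.3438 vs 3/14 = 0.2143.
x_1 gives more utility per dollar, so spend all income on x_1: x_1* = m/p_1, x_2* = 0.
Numerically: x_1* = 114.0625, x_2* = 0.

x_1* = 114.0625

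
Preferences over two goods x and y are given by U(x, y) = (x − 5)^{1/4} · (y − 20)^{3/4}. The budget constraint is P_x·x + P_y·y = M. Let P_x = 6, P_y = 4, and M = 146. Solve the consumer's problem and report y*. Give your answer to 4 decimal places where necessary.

y* = 26.75

Let x' = x−5, y' = y−20. MRS = (1/3)·y'/x' = P_x/P_y.
After buying the subsistence bundle (5, 20), a share 0.25 of the remaining income goes to x: x* = 5 + 0.25·(M − 5P_x − 20P_y)/P_x.
Discretionary income = 146 − 5·6 − 20·4 = 36; y* = 20 + 0.75·36/4 = 26.75.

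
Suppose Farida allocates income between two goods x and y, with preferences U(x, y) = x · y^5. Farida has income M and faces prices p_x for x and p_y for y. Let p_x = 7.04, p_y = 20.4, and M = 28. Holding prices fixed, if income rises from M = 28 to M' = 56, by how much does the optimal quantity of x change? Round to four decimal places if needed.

Tangency: MRS = (1/5)·y/x = p_x/p_y.
So p_y·y = 5·p_x·x; combined with the budget, a share 1/6 of income goes to x.
Demand: x*(p_x,p_y,M) = 1/6·M/p_x and y* = 5/6·M/p_y.
At p_x=7.04, p_y=20.4, M=28: x* = 1/6·28/7.04 = 0.6629.
At M' = 56: x* = 1.3258. Change: 1.3258 − 0.6629 = 0.6629.

Δx* = 0.6629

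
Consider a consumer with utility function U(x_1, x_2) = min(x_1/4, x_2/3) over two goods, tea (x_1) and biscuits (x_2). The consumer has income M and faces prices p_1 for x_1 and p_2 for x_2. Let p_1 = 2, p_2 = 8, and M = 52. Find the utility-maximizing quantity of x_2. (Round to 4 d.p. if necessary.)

Leontief preferences: the optimum is at the kink where x_1/4 = x_2/3, i.e. x_2 = (3/4)·x_1.
Budget: p_1·x_1 + p_2·(3/4)·x_1 = M, so (4·p_1 + 3·p_2)·x_1 = 4·M.
Demand: x_1*(p_1,p_2,M) = 4·M/(4·p_1 + 3·p_2), x_2* = 3·M/(4·p_1 + 3·p_2).
Here 4·2 + 3·8 = 32, giving x_2* = 4.875.

x_2* = 4.875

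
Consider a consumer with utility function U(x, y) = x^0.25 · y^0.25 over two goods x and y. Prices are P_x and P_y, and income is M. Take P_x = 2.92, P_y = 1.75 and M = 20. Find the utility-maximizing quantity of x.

At P_x=2.92, P_y=1.75, M=20: x* = 0.5·20/2.92 = 3.4247.

x* = 3.4247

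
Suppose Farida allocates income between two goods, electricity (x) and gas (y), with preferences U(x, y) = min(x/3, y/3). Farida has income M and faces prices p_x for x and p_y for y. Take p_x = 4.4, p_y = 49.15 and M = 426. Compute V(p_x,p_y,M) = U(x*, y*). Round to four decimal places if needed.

V = 2.6517

Leontief preferences: the optimum is at the kink where x/3 = y/3, i.e. y = x.
Budget: p_x·x + p_y·x = M, so (3·p_x + 3·p_y)·x = 3·M.
Demand: x*(p_x,p_y,M) = 3·M/(3·p_x + 3·p_y), y* = 3·M/(3·p_x + 3·p_y).
Here 3·4.4 + 3·49.15 = 160.65, giving x* = 7.9552 and y* = 7.9552.
Utility at the optimum: U(7.9552, 7.9552) = 2.6517.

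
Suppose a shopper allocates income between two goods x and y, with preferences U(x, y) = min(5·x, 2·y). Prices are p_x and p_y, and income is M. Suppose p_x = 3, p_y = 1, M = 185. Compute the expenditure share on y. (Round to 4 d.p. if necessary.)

Here 2·3 + 5·1 = 11, giving x* = 33.6364 and y* = 84.0909.
Expenditure on y: 1·84.0909 = 84.0909; share = 0.4545.

share on y = 0.4545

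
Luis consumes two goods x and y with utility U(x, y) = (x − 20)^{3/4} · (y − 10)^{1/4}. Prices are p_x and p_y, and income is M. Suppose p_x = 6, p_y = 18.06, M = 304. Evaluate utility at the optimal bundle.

This is Cobb-Douglas in (x−20, y−10): tangency gives 0.75·p_y·(y−10) = 0.25·p_x·(x−20).
After buying the subsistence bundle (20, 10), a share 0.75 of the remaining income goes to x: x* = 20 + 0.75·(M − 20p_x − 10p_y)/p_x.
Discretionary income = 304 − 20·6 − 10·18.06 = 3.4; x* = 20 + 0.75·3.4/6 = 20.425; y* = 10 + 0.25·3.4/18.06 = 10.0471.
Utility at the optimum: U(20.425, 10.0471) = 0.2452.

V = 0.2452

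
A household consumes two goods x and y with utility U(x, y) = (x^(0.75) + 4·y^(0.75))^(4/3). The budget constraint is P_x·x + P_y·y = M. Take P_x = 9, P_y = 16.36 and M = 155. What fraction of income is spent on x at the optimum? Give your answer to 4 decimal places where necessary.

MU_x ∝ x^(-0.25), MU_y ∝ 4·y^(-0.25), so MRS = (1/4)·(y/x)^(0.25) = P_x/P_y.
Hence y/x = (4·P_x/P_y)^(1/(0.25)), i.e. raised to the 4 power.
With the ratio pinned down, the budget gives x* = M/(P_x + P_y·(y/x)) and y* = (y/x)·x*.
Numerically y/x = 23.446434, so x* = 155/(9 + 16.36·23.446434) = 0.3948 and y* = 23.446434·0.3948 = 9.2571.
Expenditure on x: 9·0.3948 = 3.5534; share = 0.0229.

share on x = 0.0229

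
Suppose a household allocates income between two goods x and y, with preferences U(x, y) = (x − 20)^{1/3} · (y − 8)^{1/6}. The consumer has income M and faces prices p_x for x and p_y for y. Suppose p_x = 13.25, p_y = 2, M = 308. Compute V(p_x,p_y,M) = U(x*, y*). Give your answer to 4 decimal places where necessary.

V = 1.4231

This is Cobb-Douglas in (x−20, y−8): tangency gives 1/3·p_y·(y−8) = 1/6·p_x·(x−20).
After buying the subsistence bundle (20, 8), a share 2/3 of the remaining income goes to x: x* = 20 + 2/3·(M − 20p_x − 8p_y)/p_x.
Discretionary income = 308 − 20·13.25 − 8·2 = 27; x* = 20 + 2/3·27/13.25 = 21.3585; y* = 8 + 1/3·27/2 = 12.5.
Utility at the optimum: U(21.3585, 12.5) = 1.4231.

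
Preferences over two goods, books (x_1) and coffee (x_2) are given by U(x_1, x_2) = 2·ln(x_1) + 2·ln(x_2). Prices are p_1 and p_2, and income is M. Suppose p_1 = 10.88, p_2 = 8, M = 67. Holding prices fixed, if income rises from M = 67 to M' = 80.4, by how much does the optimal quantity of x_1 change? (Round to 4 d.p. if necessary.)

Tangency: MRS = x_2/x_1 = p_1/p_2.
So 2·p_2·x_2 = 2·p_1·x_1; combined with the budget, a share 0.5 of income goes to x_1.
Demand: x_1*(p_1,p_2,M) = 0.5·M/p_1 and x_2* = 0.5·M/p_2.
At p_1=10.88, p_2=8, M=67: x_1* = 0.5·67/10.88 = 3.079.
At M' = 80.4: x_1* = 3.6949. Change: 3.6949 − 3.079 = 0.6158.

Δx_1* = 0.6158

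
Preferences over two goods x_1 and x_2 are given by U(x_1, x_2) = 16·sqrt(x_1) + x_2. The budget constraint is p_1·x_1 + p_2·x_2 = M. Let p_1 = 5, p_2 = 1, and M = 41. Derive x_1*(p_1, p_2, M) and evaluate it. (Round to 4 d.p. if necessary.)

Plugging in: x_1* = (8·1/5)² = 2.56.

x_1* = 2.56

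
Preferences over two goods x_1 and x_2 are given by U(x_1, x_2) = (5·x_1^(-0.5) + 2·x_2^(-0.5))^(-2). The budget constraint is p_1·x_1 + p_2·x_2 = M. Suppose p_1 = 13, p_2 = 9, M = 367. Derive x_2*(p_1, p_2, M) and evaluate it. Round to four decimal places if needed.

With the ratio pinned down, the budget gives x_1* = M/(p_1 + p_2·(x_2/x_1)) and x_2* = (x_2/x_1)·x_1*.
Numerically x_2/x_1 = 0.693704, so x_1* = 367/(13 + 9·0.693704) = 19.0715 and x_2* = 0.693704·19.0715 = 13.23.

x_2* = 13.23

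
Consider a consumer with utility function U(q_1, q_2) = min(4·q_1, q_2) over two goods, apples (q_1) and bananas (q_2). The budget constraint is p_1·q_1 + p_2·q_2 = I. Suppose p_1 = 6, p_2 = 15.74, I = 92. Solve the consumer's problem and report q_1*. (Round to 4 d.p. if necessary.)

q_1* = 1.3341

Leontief preferences: the optimum is at the kink where q_1/1 = q_2/4, i.e. q_2 = 4·q_1.
Budget: p_1·q_1 + p_2·4·q_1 = I, so (p_1 + 4·p_2)·q_1 = I.
Demand: q_1*(p_1,p_2,I) = I/(p_1 + 4·p_2), q_2* = 4·I/(p_1 + 4·p_2).
Here 6 + 4·15.74 = 68.96, giving q_1* = 1.3341.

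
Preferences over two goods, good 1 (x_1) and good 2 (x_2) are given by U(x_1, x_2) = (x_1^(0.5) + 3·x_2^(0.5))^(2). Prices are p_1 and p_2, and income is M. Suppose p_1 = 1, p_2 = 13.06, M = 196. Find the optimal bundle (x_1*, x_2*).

x_1* = 116.0363, x_2* = 6.1228

With the ratio pinned down, the budget gives x_1* = M/(p_1 + p_2·(x_2/x_1)) and x_2* = (x_2/x_1)·x_1*.
Numerically x_2/x_1 = 0.052766, so x_1* = 196/(1 + 13.06·0.052766) = 116.0363 and x_2* = 0.052766·116.0363 = 6.1228.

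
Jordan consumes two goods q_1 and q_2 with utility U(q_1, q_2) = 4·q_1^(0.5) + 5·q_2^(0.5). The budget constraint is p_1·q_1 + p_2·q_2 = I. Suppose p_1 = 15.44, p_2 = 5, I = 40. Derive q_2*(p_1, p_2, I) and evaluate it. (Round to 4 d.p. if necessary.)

q_2* = 6.6266

From the CES first-order condition, (4/5)·(q_2/q_1)^(0.5) = p_1/p_2.
Solve for the ratio: q_2/q_1 = [(5/4)·p_1/p_2]^(2).
With the ratio pinned down, the budget gives q_1* = I/(p_1 + p_2·(q_2/q_1)) and q_2* = (q_2/q_1)·q_1*.
Numerically q_2/q_1 = 14.8996, so q_1* = 40/(15.44 + 5·14.8996) = 0.4448 and q_2* = 14.8996·0.4448 = 6.6266.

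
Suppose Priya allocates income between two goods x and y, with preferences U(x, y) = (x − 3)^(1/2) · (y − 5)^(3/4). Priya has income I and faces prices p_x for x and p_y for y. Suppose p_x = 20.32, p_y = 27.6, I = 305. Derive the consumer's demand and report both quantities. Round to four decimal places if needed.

x* = 5.0874, y* = 7.3052

Discretionary income = 305 − 3·20.32 − 5·27.6 = 106.04; x* = 3 + 0.4·106.04/20.32 = 5.0874; y* = 5 + 0.6·106.04/27.6 = 7.3052.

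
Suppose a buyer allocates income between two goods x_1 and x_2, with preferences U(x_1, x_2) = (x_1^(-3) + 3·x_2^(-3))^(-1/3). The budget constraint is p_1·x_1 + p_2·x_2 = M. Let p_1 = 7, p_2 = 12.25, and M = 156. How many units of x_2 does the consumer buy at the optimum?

Substitute x_2 = (x_2/x_1)·x_1 into the budget: x_1* = M/(p_1 + p_2·(x_2/x_1)).
Numerically x_2/x_1 = 1.14425, so x_1* = 156/(7 + 12.25·1.14425) = 7.4225 and x_2* = 1.14425·7.4225 = 8.4932.

x_2* = 8.4932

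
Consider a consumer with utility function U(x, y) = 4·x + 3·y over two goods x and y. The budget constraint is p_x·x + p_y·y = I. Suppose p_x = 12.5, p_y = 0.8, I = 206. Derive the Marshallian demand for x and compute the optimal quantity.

x* = 0

Numerically: x* = 0, y* = 257.5.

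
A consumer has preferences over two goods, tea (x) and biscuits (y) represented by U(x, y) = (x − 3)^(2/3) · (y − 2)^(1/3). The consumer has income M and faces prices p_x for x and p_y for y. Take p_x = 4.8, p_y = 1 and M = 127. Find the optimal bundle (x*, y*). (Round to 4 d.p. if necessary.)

MRS = 2·(y−2)/(x−3). Tangency with p_x/p_y gives y−2 = (1/2)·(p_x/p_y)·(x−3).
After buying the subsistence bundle (3, 2), a share 2/3 of the remaining income goes to x: x* = 3 + 2/3·(M − 3p_x − 2p_y)/p_x.
Discretionary income = 127 − 3·4.8 − 2·1 = 110.6; x* = 3 + 2/3·110.6/4.8 = 18.3611; y* = 2 + 1/3·110.6/1 = 38.8667.

x* = 18.3611, y* = 38.8667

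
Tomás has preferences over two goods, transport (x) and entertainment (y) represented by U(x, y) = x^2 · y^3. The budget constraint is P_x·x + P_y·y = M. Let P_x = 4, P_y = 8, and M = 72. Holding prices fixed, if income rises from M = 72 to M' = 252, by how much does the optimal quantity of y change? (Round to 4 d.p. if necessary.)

Δy* = 13.5

Tangency: MRS = (2/3)·y/x = P_x/P_y.
Rearranging, P_y·y = (3/2)·P_x·x. Substituting into the budget gives P_x·x·(1 + (3/2)) = M.
Demand: x*(P_x,P_y,M) = 0.4·M/P_x and y* = 0.6·M/P_y.
At P_x=4, P_y=8, M=72: y* = 0.6·72/8 = 5.4.
At M' = 252: y* = 18.9. Change: 18.9 − 5.4 = 13.5.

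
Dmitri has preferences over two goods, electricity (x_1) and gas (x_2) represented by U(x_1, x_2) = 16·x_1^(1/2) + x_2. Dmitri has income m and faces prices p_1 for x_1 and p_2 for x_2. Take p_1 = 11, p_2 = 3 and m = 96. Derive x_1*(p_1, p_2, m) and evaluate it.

x_1* = 4.7603

Thus x_1* = (8·p_2/p_1)² — independent of m — with the rest of income spent on x_2.
Plugging in: x_1* = (8·3/11)² = 4.7603.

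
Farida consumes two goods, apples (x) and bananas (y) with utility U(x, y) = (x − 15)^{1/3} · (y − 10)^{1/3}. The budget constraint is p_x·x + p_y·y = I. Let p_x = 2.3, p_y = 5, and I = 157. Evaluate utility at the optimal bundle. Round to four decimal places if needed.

V = 4.8526

MRS = (y−10)/(x−15). Tangency with p_x/p_y gives y−10 = (p_x/p_y)·(x−15).
After buying the subsistence bundle (15, 10), a share 0.5 of the remaining income goes to x: x* = 15 + 0.5·(I − 15p_x − 10p_y)/p_x.
Discretionary income = 157 − 15·2.3 − 10·5 = 72.5; x* = 15 + 0.5·72.5/2.3 = 30.7609; y* = 10 + 0.5·72.5/5 = 17.25.
Utility at the optimum: U(30.7609, 17.25) = 4.8526.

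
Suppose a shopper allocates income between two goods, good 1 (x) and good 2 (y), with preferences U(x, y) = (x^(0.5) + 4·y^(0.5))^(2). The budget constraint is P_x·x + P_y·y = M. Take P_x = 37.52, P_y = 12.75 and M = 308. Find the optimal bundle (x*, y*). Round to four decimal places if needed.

MU_x ∝ x^(-0.5), MU_y ∝ 4·y^(-0.5), so MRS = (1/4)·(y/x)^(0.5) = P_x/P_y.
Solve for the ratio: y/x = [4·P_x/P_y]^(2).
With the ratio pinned down, the budget gives x* = M/(P_x + P_y·(y/x)) and y* = (y/x)·x*.
Numerically y/x = 138.555979, so x* = 308/(37.52 + 12.75·138.555979) = 0.1707 and y* = 138.555979·0.1707 = 23.6545.

x* = 0.1707, y* = 23.6545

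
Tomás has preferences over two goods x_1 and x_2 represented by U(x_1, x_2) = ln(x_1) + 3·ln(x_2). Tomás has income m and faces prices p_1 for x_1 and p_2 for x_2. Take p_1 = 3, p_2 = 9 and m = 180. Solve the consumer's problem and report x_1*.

MU_x_1/MU_x_2 = (x_2)/(3·x_1); tangency sets this equal to p_1/p_2.
So p_2·x_2 = 3·p_1·x_1; combined with the budget, a share 0.25 of income goes to x_1.
Demand: x_1*(p_1,p_2,m) = 0.25·m/p_1 and x_2* = 0.75·m/p_2.
At p_1=3, p_2=9, m=180: x_1* = 0.25·180/3 = 15.

x_1* = 15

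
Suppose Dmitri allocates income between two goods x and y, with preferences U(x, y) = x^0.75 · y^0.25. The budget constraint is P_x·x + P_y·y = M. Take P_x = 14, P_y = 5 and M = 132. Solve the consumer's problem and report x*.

Tangency: MRS = 3·y/x = P_x/P_y.
So 0.75·P_y·y = 0.25·P_x·x; combined with the budget, a share 0.75 of income goes to x.
Demand: x*(P_x,P_y,M) = 0.75·M/P_x and y* = 0.25·M/P_y.
At P_x=14, P_y=5, M=132: x* = 0.75·132/14 = 7.0714.

x* = 7.0714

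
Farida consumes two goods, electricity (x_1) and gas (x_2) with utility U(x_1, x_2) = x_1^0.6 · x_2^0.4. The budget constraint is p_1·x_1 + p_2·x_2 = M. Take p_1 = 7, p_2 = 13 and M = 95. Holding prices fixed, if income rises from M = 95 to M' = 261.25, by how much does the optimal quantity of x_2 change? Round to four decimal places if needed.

Demand: x_1*(p_1,p_2,M) = 0.6·M/p_1 and x_2* = 0.4·M/p_2.
At p_1=7, p_2=13, M=95: x_2* = 0.4·95/13 = 2.9231.
At M' = 261.25: x_2* = 8.0385. Change: 8.0385 − 2.9231 = 5.1154.

Δx_2* = 5.1154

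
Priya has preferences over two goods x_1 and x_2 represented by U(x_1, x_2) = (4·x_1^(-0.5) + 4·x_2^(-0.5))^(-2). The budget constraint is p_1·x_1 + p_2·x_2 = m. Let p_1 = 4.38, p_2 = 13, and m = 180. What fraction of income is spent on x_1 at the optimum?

From the CES first-order condition, (x_2/x_1)^(1.5) = p_1/p_2.
Hence x_2/x_1 = (p_1/p_2)^(1/(1.5)), i.e. raised to the 2/3 power.
Substitute x_2 = (x_2/x_1)·x_1 into the budget: x_1* = m/(p_1 + p_2·(x_2/x_1)).
Numerically x_2/x_1 = 0.484195, so x_1* = 180/(4.38 + 13·0.484195) = 16.8626 and x_2* = 0.484195·16.8626 = 8.1648.
Expenditure on x_1: 4.38·16.8626 = 73.858; share = 0.4103.

share on x_1 = 0.4103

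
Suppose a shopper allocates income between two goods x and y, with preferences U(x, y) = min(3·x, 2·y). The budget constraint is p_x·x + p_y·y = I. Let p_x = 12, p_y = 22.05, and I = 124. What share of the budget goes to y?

With perfect complements, no substitution: consume in ratio x:y = 2:3.
Budget: p_x·x + p_y·(3/2)·x = I, so (2·p_x + 3·p_y)·x = 2·I.
Demand: x*(p_x,p_y,I) = 2·I/(2·p_x + 3·p_y), y* = 3·I/(2·p_x + 3·p_y).
Here 2·12 + 3·22.05 = 90.15, giving x* = 2.751 and y* = 4.1265.
Expenditure on y: 22.05·4.1265 = 90.9884; share = 0.7338.

share on y = 0.7338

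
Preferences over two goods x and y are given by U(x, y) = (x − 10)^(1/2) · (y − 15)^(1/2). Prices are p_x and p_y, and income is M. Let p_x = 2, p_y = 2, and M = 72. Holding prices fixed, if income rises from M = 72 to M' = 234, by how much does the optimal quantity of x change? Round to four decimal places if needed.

MRS = (y−15)/(x−10). Tangency with p_x/p_y gives y−15 = (p_x/p_y)·(x−10).
After buying the subsistence bundle (10, 15), a share 0.5 of the remaining income goes to x: x* = 10 + 0.5·(M − 10p_x − 15p_y)/p_x.
Discretionary income = 72 − 10·2 − 15·2 = 22; x* = 10 + 0.5·22/2 = 15.5.
At M' = 234: x* = 56. Change: 56 − 15.5 = 40.5.

Δx* = 40.5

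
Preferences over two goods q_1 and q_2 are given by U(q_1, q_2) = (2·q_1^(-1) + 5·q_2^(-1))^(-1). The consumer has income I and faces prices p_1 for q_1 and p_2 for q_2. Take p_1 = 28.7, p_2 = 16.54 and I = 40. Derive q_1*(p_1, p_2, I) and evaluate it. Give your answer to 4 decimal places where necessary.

q_1* = 0.6334

With the ratio pinned down, the budget gives q_1* = I/(p_1 + p_2·(q_2/q_1)) and q_2* = (q_2/q_1)·q_1*.
Numerically q_2/q_1 = 2.082779, so q_1* = 40/(28.7 + 16.54·2.082779) = 0.6334.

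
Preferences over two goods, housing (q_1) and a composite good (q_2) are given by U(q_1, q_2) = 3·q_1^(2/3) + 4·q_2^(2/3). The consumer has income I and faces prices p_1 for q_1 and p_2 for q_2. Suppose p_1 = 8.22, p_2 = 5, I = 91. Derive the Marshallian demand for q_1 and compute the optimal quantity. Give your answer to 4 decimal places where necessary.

From the CES first-order condition, (3/4)·(q_2/q_1)^(1/3) = p_1/p_2.
Hence q_2/q_1 = ((4/3)·p_1/p_2)^(1/(1/3)), i.e. raised to the 3 power.
Substitute q_2 = (q_2/q_1)·q_1 into the budget: q_1* = I/(p_1 + p_2·(q_2/q_1)).
Numerically q_2/q_1 = 10.532262, so q_1* = 91/(8.22 + 5·10.532262) = 1.4947.

q_1* = 1.4947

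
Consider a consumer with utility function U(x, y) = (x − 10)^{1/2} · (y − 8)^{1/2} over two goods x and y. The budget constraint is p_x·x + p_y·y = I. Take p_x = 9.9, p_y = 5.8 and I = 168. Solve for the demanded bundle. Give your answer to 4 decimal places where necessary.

MRS = (y−8)/(x−10). Tangency with p_x/p_y gives y−8 = (p_x/p_y)·(x−10).
After buying the subsistence bundle (10, 8), a share 0.5 of the remaining income goes to x: x* = 10 + 0.5·(I − 10p_x − 8p_y)/p_x.
Discretionary income = 168 − 10·9.9 − 8·5.8 = 22.6; x* = 10 + 0.5·22.6/9.9 = 11.1414; y* = 8 + 0.5·22.6/5.8 = 9.9483.

x* = 11.1414, y* = 9.9483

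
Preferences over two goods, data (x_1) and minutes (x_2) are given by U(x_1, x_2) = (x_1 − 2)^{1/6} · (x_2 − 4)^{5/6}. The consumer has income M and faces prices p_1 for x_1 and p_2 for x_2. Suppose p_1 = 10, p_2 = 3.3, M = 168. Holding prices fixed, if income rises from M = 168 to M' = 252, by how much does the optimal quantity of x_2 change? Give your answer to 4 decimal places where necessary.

This is Cobb-Douglas in (x_1−2, x_2−4): tangency gives 1/6·p_2·(x_2−4) = 5/6·p_1·(x_1−2).
Substituting into the budget: x_1* = 2 + 1/6·(M − 2·p_1 − 4·p_2)/p_1, and x_2* = 4 + 5/6·(…)/p_2.
Discretionary income = 168 − 2·10 − 4·3.3 = 134.8; x_2* = 4 + 5/6·134.8/3.3 = 38.0404.
At M' = 252: x_2* = 59.2525. Change: 59.2525 − 38.0404 = 21.2121.

Δx_2* = 21.2121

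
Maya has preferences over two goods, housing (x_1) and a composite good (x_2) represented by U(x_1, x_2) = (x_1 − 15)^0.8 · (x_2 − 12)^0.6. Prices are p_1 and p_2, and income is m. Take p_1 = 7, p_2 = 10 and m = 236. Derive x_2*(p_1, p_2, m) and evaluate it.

This is Cobb-Douglas in (x_1−15, x_2−12): tangency gives 0.8·p_2·(x_2−12) = 0.6·p_1·(x_1−15).
After buying the subsistence bundle (15, 12), a share 4/7 of the remaining income goes to x_1: x_1* = 15 + 4/7·(m − 15p_1 − 12p_2)/p_1.
Discretionary income = 236 − 15·7 − 12·10 = 11; x_2* = 12 + 3/7·11/10 = 12.4714.

x_2* = 12.4714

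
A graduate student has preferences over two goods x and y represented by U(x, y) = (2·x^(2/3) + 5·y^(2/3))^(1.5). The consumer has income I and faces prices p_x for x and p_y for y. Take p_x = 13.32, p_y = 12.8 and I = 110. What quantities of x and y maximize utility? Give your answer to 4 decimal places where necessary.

x* = 0.4608, y* = 8.1142

From the CES first-order condition, (2/5)·(y/x)^(1/3) = p_x/p_y.
Solve for the ratio: y/x = [(5/2)·p_x/p_y]^(3).
With the ratio pinned down, the budget gives x* = I/(p_x + p_y·(y/x)) and y* = (y/x)·x*.
Numerically y/x = 17.607707, so x* = 110/(13.32 + 12.8·17.607707) = 0.4608 and y* = 17.607707·0.4608 = 8.1142.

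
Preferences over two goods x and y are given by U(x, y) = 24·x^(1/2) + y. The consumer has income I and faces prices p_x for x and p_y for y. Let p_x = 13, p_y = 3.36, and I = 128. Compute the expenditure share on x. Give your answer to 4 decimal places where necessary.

share on x = 0.977

Thus x* = (12·p_y/p_x)² — independent of I — with the rest of income spent on y.
Plugging in: x* = (12·3.36/13)² = 9.6195, y* = 0.8768.
Expenditure on x: 13·9.6195 = 125.054; share = 0.977.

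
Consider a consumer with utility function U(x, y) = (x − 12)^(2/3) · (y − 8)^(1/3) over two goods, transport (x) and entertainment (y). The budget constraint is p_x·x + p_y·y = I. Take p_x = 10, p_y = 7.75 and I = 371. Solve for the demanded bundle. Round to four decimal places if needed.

MRS = 2·(y−8)/(x−12). Tangency with p_x/p_y gives y−8 = (1/2)·(p_x/p_y)·(x−12).
Substituting into the budget: x* = 12 + 2/3·(I − 12·p_x − 8·p_y)/p_x, and y* = 8 + 1/3·(…)/p_y.
Discretionary income = 371 − 12·10 − 8·7.75 = 189; x* = 12 + 2/3·189/10 = 24.6; y* = 8 + 1/3·189/7.75 = 16.129.

x* = 24.6, y* = 16.129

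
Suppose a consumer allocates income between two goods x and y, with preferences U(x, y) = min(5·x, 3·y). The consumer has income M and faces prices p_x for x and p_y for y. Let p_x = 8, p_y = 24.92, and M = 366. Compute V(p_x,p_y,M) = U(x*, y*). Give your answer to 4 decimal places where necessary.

V = 36.9448

With perfect complements, no substitution: consume in ratio x:y = 3:5.
Budget: p_x·x + p_y·(5/3)·x = M, so (3·p_x + 5·p_y)·x = 3·M.
Demand: x*(p_x,p_y,M) = 3·M/(3·p_x + 5·p_y), y* = 5·M/(3·p_x + 5·p_y).
Here 3·8 + 5·24.92 = 148.6, giving x* = 7.389 and y* = 12.3149.
Utility at the optimum: U(7.389, 12.3149) = 36.9448.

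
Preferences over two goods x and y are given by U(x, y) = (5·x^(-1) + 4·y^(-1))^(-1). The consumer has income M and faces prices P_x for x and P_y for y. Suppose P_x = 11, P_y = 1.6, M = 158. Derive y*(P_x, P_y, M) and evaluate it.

With the ratio pinned down, the budget gives x* = M/(P_x + P_y·(y/x)) and y* = (y/x)·x*.
Numerically y/x = 2.345208, so x* = 158/(11 + 1.6·2.345208) = 10.7102 and y* = 2.345208·10.7102 = 25.1176.

y* = 25.1176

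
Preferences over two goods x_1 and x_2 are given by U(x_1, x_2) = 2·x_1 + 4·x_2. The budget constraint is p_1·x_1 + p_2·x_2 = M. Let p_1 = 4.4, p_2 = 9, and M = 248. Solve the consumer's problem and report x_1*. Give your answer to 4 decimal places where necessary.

x_1* = 56.3636

x_1 gives more utility per dollar, so spend all income on x_1: x_1* = M/p_1, x_2* = 0.
Numerically: x_1* = 56.3636, x_2* = 0.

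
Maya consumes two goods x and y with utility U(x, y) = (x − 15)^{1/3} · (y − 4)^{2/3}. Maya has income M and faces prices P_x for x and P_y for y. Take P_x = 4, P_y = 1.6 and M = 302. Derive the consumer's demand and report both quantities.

MRS = (1/2)·(y−4)/(x−15). Tangency with P_x/P_y gives y−4 = 2·(P_x/P_y)·(x−15).
After buying the subsistence bundle (15, 4), a share 1/3 of the remaining income goes to x: x* = 15 + 1/3·(M − 15P_x − 4P_y)/P_x.
Discretionary income = 302 − 15·4 − 4·1.6 = 235.6; x* = 15 + 1/3·235.6/4 = 34.6333; y* = 4 + 2/3·235.6/1.6 = 102.1667.

x* = 34.6333, y* = 102.1667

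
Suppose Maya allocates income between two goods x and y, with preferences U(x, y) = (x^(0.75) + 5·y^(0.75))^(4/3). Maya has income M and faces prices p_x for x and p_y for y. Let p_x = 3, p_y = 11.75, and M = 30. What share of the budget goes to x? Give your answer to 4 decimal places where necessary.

With the ratio pinned down, the budget gives x* = M/(p_x + p_y·(y/x)) and y* = (y/x)·x*.
Numerically y/x = 2.655911, so x* = 30/(3 + 11.75·2.655911) = 0.877 and y* = 2.655911·0.877 = 2.3293.
Expenditure on x: 3·0.877 = 2.631; share = 0.0877.

share on x = 0.0877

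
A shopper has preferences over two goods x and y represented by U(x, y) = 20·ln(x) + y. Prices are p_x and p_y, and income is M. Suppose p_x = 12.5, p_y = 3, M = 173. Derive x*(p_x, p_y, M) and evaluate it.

At the given prices: x* = 20·3/12.5 = 4.8.

x* = 4.8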